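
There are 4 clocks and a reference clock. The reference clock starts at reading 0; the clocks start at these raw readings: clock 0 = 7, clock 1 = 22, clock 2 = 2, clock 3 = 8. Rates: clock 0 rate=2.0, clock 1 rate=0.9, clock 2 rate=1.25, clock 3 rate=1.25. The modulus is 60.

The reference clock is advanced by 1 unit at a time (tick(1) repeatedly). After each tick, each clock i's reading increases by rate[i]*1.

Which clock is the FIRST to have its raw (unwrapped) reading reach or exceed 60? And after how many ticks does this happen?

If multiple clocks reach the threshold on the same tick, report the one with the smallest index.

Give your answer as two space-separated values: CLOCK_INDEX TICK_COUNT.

Answer: 0 27

Derivation:
clock 0: start=7, rate=2.0, needs 60-7 = 53; ticks = ceil(53/2.0) = ceil(26.5000) = 27; reading at tick 27 = 7 + 2.0*27 = 61.0000
clock 1: start=22, rate=0.9, needs 60-22 = 38; ticks = ceil(38/0.9) = ceil(42.2222) = 43; reading at tick 43 = 22 + 0.9*43 = 60.7000
clock 2: start=2, rate=1.25, needs 60-2 = 58; ticks = ceil(58/1.25) = ceil(46.4000) = 47; reading at tick 47 = 2 + 1.25*47 = 60.7500
clock 3: start=8, rate=1.25, needs 60-8 = 52; ticks = ceil(52/1.25) = ceil(41.6000) = 42; reading at tick 42 = 8 + 1.25*42 = 60.5000
Minimum tick count = 27; winners = [0]; smallest index = 0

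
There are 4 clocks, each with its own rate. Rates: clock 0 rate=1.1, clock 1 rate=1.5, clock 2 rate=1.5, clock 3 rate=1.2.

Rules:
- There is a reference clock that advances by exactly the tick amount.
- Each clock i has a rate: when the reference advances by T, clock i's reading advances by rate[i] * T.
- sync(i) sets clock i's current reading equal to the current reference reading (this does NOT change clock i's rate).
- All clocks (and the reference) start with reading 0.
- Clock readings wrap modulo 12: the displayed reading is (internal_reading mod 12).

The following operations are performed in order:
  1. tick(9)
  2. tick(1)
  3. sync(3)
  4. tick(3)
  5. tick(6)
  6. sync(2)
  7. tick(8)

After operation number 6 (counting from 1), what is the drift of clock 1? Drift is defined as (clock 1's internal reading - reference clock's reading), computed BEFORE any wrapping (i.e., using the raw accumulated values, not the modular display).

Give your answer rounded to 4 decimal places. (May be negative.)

Answer: 9.5000

Derivation:
After op 1 tick(9): ref=9.0000 raw=[9.9000 13.5000 13.5000 10.8000]
After op 2 tick(1): ref=10.0000 raw=[11.0000 15.0000 15.0000 12.0000]
After op 3 sync(3): ref=10.0000 raw=[11.0000 15.0000 15.0000 10.0000]
After op 4 tick(3): ref=13.0000 raw=[14.3000 19.5000 19.5000 13.6000]
After op 5 tick(6): ref=19.0000 raw=[20.9000 28.5000 28.5000 20.8000]
After op 6 sync(2): ref=19.0000 raw=[20.9000 28.5000 19.0000 20.8000]
Drift of clock 1 after op 6: 28.5000 - 19.0000 = 9.5000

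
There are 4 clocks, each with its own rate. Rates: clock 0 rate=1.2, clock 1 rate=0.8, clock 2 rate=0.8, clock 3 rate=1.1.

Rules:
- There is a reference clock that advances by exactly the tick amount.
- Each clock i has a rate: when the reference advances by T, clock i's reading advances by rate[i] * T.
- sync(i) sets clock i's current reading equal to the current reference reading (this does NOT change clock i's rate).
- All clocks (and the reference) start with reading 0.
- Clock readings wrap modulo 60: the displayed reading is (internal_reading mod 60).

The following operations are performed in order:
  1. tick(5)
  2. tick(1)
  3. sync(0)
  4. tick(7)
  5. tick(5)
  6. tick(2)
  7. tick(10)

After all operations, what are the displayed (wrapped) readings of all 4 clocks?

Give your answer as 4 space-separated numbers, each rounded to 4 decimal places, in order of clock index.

Answer: 34.8000 24.0000 24.0000 33.0000

Derivation:
After op 1 tick(5): ref=5.0000 raw=[6.0000 4.0000 4.0000 5.5000]
After op 2 tick(1): ref=6.0000 raw=[7.2000 4.8000 4.8000 6.6000]
After op 3 sync(0): ref=6.0000 raw=[6.0000 4.8000 4.8000 6.6000]
After op 4 tick(7): ref=13.0000 raw=[14.4000 10.4000 10.4000 14.3000]
After op 5 tick(5): ref=18.0000 raw=[20.4000 14.4000 14.4000 19.8000]
After op 6 tick(2): ref=20.0000 raw=[22.8000 16.0000 16.0000 22.0000]
After op 7 tick(10): ref=30.0000 raw=[34.8000 24.0000 24.0000 33.0000]
Wrap final raw readings (mod 60): 34.8000 mod 60 = 34.8000; 24.0000 mod 60 = 24.0000; 24.0000 mod 60 = 24.0000; 33.0000 mod 60 = 33.0000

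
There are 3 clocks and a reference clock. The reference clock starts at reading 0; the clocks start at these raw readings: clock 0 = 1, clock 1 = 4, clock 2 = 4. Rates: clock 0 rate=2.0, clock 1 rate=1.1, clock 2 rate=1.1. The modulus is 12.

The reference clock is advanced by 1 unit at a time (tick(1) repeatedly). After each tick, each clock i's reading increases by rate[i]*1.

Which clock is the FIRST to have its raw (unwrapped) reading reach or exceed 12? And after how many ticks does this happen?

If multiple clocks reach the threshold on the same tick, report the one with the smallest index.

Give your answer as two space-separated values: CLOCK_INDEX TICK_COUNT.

clock 0: start=1, rate=2.0, needs 12-1 = 11; ticks = ceil(11/2.0) = ceil(5.5000) = 6; reading at tick 6 = 1 + 2.0*6 = 13.0000
clock 1: start=4, rate=1.1, needs 12-4 = 8; ticks = ceil(8/1.1) = ceil(7.2727) = 8; reading at tick 8 = 4 + 1.1*8 = 12.8000
clock 2: start=4, rate=1.1, needs 12-4 = 8; ticks = ceil(8/1.1) = ceil(7.2727) = 8; reading at tick 8 = 4 + 1.1*8 = 12.8000
Minimum tick count = 6; winners = [0]; smallest index = 0

Answer: 0 6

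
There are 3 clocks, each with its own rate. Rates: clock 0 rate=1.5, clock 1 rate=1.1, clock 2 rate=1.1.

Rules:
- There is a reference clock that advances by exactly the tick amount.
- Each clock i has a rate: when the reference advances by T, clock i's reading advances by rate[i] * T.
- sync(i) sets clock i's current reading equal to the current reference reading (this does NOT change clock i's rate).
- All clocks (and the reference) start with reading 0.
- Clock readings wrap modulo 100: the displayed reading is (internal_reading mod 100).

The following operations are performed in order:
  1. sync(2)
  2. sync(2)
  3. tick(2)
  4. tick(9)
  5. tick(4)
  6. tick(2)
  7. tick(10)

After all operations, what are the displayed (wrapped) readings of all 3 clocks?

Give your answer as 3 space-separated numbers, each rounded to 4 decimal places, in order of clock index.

After op 1 sync(2): ref=0.0000 raw=[0.0000 0.0000 0.0000]
After op 2 sync(2): ref=0.0000 raw=[0.0000 0.0000 0.0000]
After op 3 tick(2): ref=2.0000 raw=[3.0000 2.2000 2.2000]
After op 4 tick(9): ref=11.0000 raw=[16.5000 12.1000 12.1000]
After op 5 tick(4): ref=15.0000 raw=[22.5000 16.5000 16.5000]
After op 6 tick(2): ref=17.0000 raw=[25.5000 18.7000 18.7000]
After op 7 tick(10): ref=27.0000 raw=[40.5000 29.7000 29.7000]
Wrap final raw readings (mod 100): 40.5000 mod 100 = 40.5000; 29.7000 mod 100 = 29.7000; 29.7000 mod 100 = 29.7000

Answer: 40.5000 29.7000 29.7000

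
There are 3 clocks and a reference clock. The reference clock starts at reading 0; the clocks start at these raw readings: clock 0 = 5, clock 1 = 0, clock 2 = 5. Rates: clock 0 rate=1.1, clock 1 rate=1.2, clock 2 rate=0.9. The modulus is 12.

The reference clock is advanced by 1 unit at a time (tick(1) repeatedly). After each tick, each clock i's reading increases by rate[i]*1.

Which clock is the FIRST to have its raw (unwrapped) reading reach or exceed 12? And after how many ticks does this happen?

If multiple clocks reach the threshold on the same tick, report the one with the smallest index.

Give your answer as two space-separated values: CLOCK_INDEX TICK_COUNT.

Answer: 0 7

Derivation:
clock 0: start=5, rate=1.1, needs 12-5 = 7; ticks = ceil(7/1.1) = ceil(6.3636) = 7; reading at tick 7 = 5 + 1.1*7 = 12.7000
clock 1: start=0, rate=1.2, needs 12-0 = 12; ticks = ceil(12/1.2) = ceil(10.0000) = 10; reading at tick 10 = 0 + 1.2*10 = 12.0000
clock 2: start=5, rate=0.9, needs 12-5 = 7; ticks = ceil(7/0.9) = ceil(7.7778) = 8; reading at tick 8 = 5 + 0.9*8 = 12.2000
Minimum tick count = 7; winners = [0]; smallest index = 0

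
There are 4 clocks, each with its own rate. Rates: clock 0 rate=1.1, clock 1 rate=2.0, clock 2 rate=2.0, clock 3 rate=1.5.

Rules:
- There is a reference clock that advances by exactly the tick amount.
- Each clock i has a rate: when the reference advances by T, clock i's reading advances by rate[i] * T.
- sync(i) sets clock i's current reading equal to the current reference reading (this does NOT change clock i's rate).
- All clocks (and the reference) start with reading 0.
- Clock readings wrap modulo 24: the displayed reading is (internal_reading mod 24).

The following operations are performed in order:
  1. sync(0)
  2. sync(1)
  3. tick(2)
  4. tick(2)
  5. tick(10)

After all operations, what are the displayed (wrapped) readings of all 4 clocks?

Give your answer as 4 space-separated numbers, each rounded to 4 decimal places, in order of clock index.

Answer: 15.4000 4.0000 4.0000 21.0000

Derivation:
After op 1 sync(0): ref=0.0000 raw=[0.0000 0.0000 0.0000 0.0000]
After op 2 sync(1): ref=0.0000 raw=[0.0000 0.0000 0.0000 0.0000]
After op 3 tick(2): ref=2.0000 raw=[2.2000 4.0000 4.0000 3.0000]
After op 4 tick(2): ref=4.0000 raw=[4.4000 8.0000 8.0000 6.0000]
After op 5 tick(10): ref=14.0000 raw=[15.4000 28.0000 28.0000 21.0000]
Wrap final raw readings (mod 24): 15.4000 mod 24 = 15.4000; 28.0000 mod 24 = 4.0000; 28.0000 mod 24 = 4.0000; 21.0000 mod 24 = 21.0000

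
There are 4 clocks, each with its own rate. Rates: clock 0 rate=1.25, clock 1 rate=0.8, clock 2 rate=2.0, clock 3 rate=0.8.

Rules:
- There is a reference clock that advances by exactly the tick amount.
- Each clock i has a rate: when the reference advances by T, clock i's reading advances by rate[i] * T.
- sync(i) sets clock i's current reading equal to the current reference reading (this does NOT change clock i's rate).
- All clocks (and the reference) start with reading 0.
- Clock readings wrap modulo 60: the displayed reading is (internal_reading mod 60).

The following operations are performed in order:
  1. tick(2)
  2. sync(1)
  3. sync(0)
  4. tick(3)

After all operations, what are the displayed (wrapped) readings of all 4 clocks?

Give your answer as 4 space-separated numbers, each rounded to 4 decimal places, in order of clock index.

Answer: 5.7500 4.4000 10.0000 4.0000

Derivation:
After op 1 tick(2): ref=2.0000 raw=[2.5000 1.6000 4.0000 1.6000]
After op 2 sync(1): ref=2.0000 raw=[2.5000 2.0000 4.0000 1.6000]
After op 3 sync(0): ref=2.0000 raw=[2.0000 2.0000 4.0000 1.6000]
After op 4 tick(3): ref=5.0000 raw=[5.7500 4.4000 10.0000 4.0000]
Wrap final raw readings (mod 60): 5.7500 mod 60 = 5.7500; 4.4000 mod 60 = 4.4000; 10.0000 mod 60 = 10.0000; 4.0000 mod 60 = 4.0000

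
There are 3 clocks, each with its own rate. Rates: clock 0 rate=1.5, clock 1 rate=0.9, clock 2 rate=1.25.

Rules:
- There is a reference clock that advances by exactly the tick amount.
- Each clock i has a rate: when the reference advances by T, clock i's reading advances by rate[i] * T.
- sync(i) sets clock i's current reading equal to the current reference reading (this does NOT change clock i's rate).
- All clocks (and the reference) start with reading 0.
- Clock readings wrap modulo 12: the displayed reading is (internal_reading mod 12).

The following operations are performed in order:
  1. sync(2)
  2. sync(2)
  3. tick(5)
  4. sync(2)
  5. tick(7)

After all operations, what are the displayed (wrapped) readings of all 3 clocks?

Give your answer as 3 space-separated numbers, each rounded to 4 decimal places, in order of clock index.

After op 1 sync(2): ref=0.0000 raw=[0.0000 0.0000 0.0000]
After op 2 sync(2): ref=0.0000 raw=[0.0000 0.0000 0.0000]
After op 3 tick(5): ref=5.0000 raw=[7.5000 4.5000 6.2500]
After op 4 sync(2): ref=5.0000 raw=[7.5000 4.5000 5.0000]
After op 5 tick(7): ref=12.0000 raw=[18.0000 10.8000 13.7500]
Wrap final raw readings (mod 12): 18.0000 mod 12 = 6.0000; 10.8000 mod 12 = 10.8000; 13.7500 mod 12 = 1.7500

Answer: 6.0000 10.8000 1.7500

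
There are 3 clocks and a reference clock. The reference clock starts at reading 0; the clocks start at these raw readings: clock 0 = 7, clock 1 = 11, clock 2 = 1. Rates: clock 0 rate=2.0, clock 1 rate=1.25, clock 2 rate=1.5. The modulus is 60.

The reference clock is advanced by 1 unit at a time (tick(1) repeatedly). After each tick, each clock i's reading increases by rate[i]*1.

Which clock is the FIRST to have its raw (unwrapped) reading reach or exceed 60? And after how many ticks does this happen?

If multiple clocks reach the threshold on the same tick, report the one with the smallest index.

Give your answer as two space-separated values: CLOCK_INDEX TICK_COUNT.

clock 0: start=7, rate=2.0, needs 60-7 = 53; ticks = ceil(53/2.0) = ceil(26.5000) = 27; reading at tick 27 = 7 + 2.0*27 = 61.0000
clock 1: start=11, rate=1.25, needs 60-11 = 49; ticks = ceil(49/1.25) = ceil(39.2000) = 40; reading at tick 40 = 11 + 1.25*40 = 61.0000
clock 2: start=1, rate=1.5, needs 60-1 = 59; ticks = ceil(59/1.5) = ceil(39.3333) = 40; reading at tick 40 = 1 + 1.5*40 = 61.0000
Minimum tick count = 27; winners = [0]; smallest index = 0

Answer: 0 27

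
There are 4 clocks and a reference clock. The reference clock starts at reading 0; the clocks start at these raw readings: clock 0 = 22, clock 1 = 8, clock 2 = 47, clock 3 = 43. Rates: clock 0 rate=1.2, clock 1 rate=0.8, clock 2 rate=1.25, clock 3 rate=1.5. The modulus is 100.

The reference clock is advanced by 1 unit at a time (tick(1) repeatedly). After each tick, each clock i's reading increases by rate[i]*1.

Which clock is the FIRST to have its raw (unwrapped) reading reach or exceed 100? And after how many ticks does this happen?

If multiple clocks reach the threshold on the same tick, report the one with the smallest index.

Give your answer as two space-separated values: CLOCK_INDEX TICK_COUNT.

clock 0: start=22, rate=1.2, needs 100-22 = 78; ticks = ceil(78/1.2) = ceil(65.0000) = 65; reading at tick 65 = 22 + 1.2*65 = 100.0000
clock 1: start=8, rate=0.8, needs 100-8 = 92; ticks = ceil(92/0.8) = ceil(115.0000) = 115; reading at tick 115 = 8 + 0.8*115 = 100.0000
clock 2: start=47, rate=1.25, needs 100-47 = 53; ticks = ceil(53/1.25) = ceil(42.4000) = 43; reading at tick 43 = 47 + 1.25*43 = 100.7500
clock 3: start=43, rate=1.5, needs 100-43 = 57; ticks = ceil(57/1.5) = ceil(38.0000) = 38; reading at tick 38 = 43 + 1.5*38 = 100.0000
Minimum tick count = 38; winners = [3]; smallest index = 3

Answer: 3 38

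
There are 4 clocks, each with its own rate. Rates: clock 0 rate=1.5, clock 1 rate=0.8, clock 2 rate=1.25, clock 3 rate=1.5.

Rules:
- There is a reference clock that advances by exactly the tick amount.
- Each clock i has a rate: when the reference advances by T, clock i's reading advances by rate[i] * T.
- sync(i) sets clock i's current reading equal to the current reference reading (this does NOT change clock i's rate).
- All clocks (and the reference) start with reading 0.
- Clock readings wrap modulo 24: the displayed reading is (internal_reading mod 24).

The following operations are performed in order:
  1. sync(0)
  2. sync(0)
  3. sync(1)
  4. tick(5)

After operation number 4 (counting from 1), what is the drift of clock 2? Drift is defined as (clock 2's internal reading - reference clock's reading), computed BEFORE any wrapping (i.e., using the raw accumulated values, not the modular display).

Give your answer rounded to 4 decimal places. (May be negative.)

After op 1 sync(0): ref=0.0000 raw=[0.0000 0.0000 0.0000 0.0000]
After op 2 sync(0): ref=0.0000 raw=[0.0000 0.0000 0.0000 0.0000]
After op 3 sync(1): ref=0.0000 raw=[0.0000 0.0000 0.0000 0.0000]
After op 4 tick(5): ref=5.0000 raw=[7.5000 4.0000 6.2500 7.5000]
Drift of clock 2 after op 4: 6.2500 - 5.0000 = 1.2500

Answer: 1.2500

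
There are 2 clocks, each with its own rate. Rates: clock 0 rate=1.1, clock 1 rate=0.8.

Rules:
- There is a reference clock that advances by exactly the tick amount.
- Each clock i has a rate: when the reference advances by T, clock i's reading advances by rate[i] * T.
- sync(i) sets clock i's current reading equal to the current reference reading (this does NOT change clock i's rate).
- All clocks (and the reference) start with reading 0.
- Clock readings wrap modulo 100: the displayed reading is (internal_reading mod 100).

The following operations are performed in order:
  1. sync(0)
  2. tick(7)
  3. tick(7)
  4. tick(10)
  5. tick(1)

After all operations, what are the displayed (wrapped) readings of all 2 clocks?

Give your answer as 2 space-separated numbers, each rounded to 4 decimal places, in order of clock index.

Answer: 27.5000 20.0000

Derivation:
After op 1 sync(0): ref=0.0000 raw=[0.0000 0.0000]
After op 2 tick(7): ref=7.0000 raw=[7.7000 5.6000]
After op 3 tick(7): ref=14.0000 raw=[15.4000 11.2000]
After op 4 tick(10): ref=24.0000 raw=[26.4000 19.2000]
After op 5 tick(1): ref=25.0000 raw=[27.5000 20.0000]
Wrap final raw readings (mod 100): 27.5000 mod 100 = 27.5000; 20.0000 mod 100 = 20.0000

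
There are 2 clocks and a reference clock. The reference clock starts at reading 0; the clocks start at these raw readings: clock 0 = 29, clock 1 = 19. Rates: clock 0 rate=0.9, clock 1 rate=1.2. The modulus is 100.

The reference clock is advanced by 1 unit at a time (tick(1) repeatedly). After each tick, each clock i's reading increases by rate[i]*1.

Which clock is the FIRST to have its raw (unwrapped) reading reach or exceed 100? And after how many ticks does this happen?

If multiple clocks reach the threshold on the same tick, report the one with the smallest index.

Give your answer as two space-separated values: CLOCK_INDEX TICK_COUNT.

Answer: 1 68

Derivation:
clock 0: start=29, rate=0.9, needs 100-29 = 71; ticks = ceil(71/0.9) = ceil(78.8889) = 79; reading at tick 79 = 29 + 0.9*79 = 100.1000
clock 1: start=19, rate=1.2, needs 100-19 = 81; ticks = ceil(81/1.2) = ceil(67.5000) = 68; reading at tick 68 = 19 + 1.2*68 = 100.6000
Minimum tick count = 68; winners = [1]; smallest index = 1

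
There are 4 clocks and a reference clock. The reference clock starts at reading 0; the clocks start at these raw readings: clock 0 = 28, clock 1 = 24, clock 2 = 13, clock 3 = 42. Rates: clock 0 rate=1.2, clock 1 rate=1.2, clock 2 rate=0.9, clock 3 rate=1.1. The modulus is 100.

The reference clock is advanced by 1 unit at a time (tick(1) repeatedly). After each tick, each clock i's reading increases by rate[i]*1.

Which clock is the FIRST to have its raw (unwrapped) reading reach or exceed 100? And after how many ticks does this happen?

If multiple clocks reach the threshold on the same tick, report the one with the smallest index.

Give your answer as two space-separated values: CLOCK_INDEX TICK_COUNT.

Answer: 3 53

Derivation:
clock 0: start=28, rate=1.2, needs 100-28 = 72; ticks = ceil(72/1.2) = ceil(60.0000) = 60; reading at tick 60 = 28 + 1.2*60 = 100.0000
clock 1: start=24, rate=1.2, needs 100-24 = 76; ticks = ceil(76/1.2) = ceil(63.3333) = 64; reading at tick 64 = 24 + 1.2*64 = 100.8000
clock 2: start=13, rate=0.9, needs 100-13 = 87; ticks = ceil(87/0.9) = ceil(96.6667) = 97; reading at tick 97 = 13 + 0.9*97 = 100.3000
clock 3: start=42, rate=1.1, needs 100-42 = 58; ticks = ceil(58/1.1) = ceil(52.7273) = 53; reading at tick 53 = 42 + 1.1*53 = 100.3000
Minimum tick count = 53; winners = [3]; smallest index = 3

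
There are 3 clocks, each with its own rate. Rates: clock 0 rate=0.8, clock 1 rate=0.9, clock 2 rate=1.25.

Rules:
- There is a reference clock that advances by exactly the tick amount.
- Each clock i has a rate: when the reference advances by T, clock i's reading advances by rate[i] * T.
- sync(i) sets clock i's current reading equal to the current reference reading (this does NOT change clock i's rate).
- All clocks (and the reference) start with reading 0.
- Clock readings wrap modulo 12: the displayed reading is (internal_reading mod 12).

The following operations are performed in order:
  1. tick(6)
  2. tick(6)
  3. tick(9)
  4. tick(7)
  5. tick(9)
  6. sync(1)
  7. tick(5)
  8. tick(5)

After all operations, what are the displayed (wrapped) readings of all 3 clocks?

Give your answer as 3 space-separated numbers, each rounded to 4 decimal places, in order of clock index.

After op 1 tick(6): ref=6.0000 raw=[4.8000 5.4000 7.5000]
After op 2 tick(6): ref=12.0000 raw=[9.6000 10.8000 15.0000]
After op 3 tick(9): ref=21.0000 raw=[16.8000 18.9000 26.2500]
After op 4 tick(7): ref=28.0000 raw=[22.4000 25.2000 35.0000]
After op 5 tick(9): ref=37.0000 raw=[29.6000 33.3000 46.2500]
After op 6 sync(1): ref=37.0000 raw=[29.6000 37.0000 46.2500]
After op 7 tick(5): ref=42.0000 raw=[33.6000 41.5000 52.5000]
After op 8 tick(5): ref=47.0000 raw=[37.6000 46.0000 58.7500]
Wrap final raw readings (mod 12): 37.6000 mod 12 = 1.6000; 46.0000 mod 12 = 10.0000; 58.7500 mod 12 = 10.7500

Answer: 1.6000 10.0000 10.7500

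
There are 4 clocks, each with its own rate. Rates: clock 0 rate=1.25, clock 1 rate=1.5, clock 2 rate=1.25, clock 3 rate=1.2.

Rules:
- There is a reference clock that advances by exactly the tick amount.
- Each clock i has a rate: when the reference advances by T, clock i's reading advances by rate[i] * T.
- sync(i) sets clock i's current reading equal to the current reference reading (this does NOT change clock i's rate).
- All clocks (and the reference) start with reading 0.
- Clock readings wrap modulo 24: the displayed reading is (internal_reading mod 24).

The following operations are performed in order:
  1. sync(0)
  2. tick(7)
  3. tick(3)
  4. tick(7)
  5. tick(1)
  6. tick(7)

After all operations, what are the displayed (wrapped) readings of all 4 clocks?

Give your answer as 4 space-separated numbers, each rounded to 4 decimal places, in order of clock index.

Answer: 7.2500 13.5000 7.2500 6.0000

Derivation:
After op 1 sync(0): ref=0.0000 raw=[0.0000 0.0000 0.0000 0.0000]
After op 2 tick(7): ref=7.0000 raw=[8.7500 10.5000 8.7500 8.4000]
After op 3 tick(3): ref=10.0000 raw=[12.5000 15.0000 12.5000 12.0000]
After op 4 tick(7): ref=17.0000 raw=[21.2500 25.5000 21.2500 20.4000]
After op 5 tick(1): ref=18.0000 raw=[22.5000 27.0000 22.5000 21.6000]
After op 6 tick(7): ref=25.0000 raw=[31.2500 37.5000 31.2500 30.0000]
Wrap final raw readings (mod 24): 31.2500 mod 24 = 7.2500; 37.5000 mod 24 = 13.5000; 31.2500 mod 24 = 7.2500; 30.0000 mod 24 = 6.0000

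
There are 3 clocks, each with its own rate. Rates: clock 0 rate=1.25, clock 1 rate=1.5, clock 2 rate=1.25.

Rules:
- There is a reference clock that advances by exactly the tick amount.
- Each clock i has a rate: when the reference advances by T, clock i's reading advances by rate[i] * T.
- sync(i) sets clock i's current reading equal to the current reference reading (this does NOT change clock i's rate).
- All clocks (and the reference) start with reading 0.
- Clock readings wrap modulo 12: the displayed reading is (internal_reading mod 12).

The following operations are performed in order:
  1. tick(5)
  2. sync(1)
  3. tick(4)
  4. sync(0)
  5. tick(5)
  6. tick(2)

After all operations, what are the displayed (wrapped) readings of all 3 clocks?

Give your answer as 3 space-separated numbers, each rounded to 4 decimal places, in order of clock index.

After op 1 tick(5): ref=5.0000 raw=[6.2500 7.5000 6.2500]
After op 2 sync(1): ref=5.0000 raw=[6.2500 5.0000 6.2500]
After op 3 tick(4): ref=9.0000 raw=[11.2500 11.0000 11.2500]
After op 4 sync(0): ref=9.0000 raw=[9.0000 11.0000 11.2500]
After op 5 tick(5): ref=14.0000 raw=[15.2500 18.5000 17.5000]
After op 6 tick(2): ref=16.0000 raw=[17.7500 21.5000 20.0000]
Wrap final raw readings (mod 12): 17.7500 mod 12 = 5.7500; 21.5000 mod 12 = 9.5000; 20.0000 mod 12 = 8.0000

Answer: 5.7500 9.5000 8.0000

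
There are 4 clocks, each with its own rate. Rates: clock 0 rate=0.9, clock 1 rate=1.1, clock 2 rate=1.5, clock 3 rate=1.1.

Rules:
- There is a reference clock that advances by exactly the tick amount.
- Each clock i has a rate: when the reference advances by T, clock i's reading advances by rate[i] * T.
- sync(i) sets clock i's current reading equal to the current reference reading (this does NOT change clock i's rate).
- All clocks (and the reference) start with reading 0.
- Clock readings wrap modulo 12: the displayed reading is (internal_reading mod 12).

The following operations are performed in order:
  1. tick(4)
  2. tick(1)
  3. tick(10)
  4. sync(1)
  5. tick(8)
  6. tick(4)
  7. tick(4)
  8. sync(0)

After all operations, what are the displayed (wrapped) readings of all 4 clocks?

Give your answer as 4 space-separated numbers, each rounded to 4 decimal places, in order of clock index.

After op 1 tick(4): ref=4.0000 raw=[3.6000 4.4000 6.0000 4.4000]
After op 2 tick(1): ref=5.0000 raw=[4.5000 5.5000 7.5000 5.5000]
After op 3 tick(10): ref=15.0000 raw=[13.5000 16.5000 22.5000 16.5000]
After op 4 sync(1): ref=15.0000 raw=[13.5000 15.0000 22.5000 16.5000]
After op 5 tick(8): ref=23.0000 raw=[20.7000 23.8000 34.5000 25.3000]
After op 6 tick(4): ref=27.0000 raw=[24.3000 28.2000 40.5000 29.7000]
After op 7 tick(4): ref=31.0000 raw=[27.9000 32.6000 46.5000 34.1000]
After op 8 sync(0): ref=31.0000 raw=[31.0000 32.6000 46.5000 34.1000]
Wrap final raw readings (mod 12): 31.0000 mod 12 = 7.0000; 32.6000 mod 12 = 8.6000; 46.5000 mod 12 = 10.5000; 34.1000 mod 12 = 10.1000

Answer: 7.0000 8.6000 10.5000 10.1000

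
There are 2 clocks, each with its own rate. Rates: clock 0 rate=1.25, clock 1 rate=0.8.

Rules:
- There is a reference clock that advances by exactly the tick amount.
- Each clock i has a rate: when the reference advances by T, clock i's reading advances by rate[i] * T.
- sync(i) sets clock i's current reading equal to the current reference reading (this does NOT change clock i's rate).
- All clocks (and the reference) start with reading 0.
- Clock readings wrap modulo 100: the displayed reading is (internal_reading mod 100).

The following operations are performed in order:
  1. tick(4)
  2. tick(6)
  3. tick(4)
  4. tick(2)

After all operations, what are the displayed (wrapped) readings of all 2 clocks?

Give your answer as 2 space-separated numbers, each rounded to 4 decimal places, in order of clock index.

After op 1 tick(4): ref=4.0000 raw=[5.0000 3.2000]
After op 2 tick(6): ref=10.0000 raw=[12.5000 8.0000]
After op 3 tick(4): ref=14.0000 raw=[17.5000 11.2000]
After op 4 tick(2): ref=16.0000 raw=[20.0000 12.8000]
Wrap final raw readings (mod 100): 20.0000 mod 100 = 20.0000; 12.8000 mod 100 = 12.8000

Answer: 20.0000 12.8000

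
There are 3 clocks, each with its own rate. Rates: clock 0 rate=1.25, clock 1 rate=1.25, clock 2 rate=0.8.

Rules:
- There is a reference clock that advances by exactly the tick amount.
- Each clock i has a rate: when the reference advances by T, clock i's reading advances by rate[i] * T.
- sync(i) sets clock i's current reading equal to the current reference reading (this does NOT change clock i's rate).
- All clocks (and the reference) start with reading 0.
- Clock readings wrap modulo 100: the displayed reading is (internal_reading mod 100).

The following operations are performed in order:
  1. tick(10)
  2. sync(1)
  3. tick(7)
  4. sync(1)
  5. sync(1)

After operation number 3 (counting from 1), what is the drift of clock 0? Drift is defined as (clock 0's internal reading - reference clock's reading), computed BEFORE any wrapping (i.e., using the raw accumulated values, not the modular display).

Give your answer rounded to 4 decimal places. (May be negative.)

Answer: 4.2500

Derivation:
After op 1 tick(10): ref=10.0000 raw=[12.5000 12.5000 8.0000]
After op 2 sync(1): ref=10.0000 raw=[12.5000 10.0000 8.0000]
After op 3 tick(7): ref=17.0000 raw=[21.2500 18.7500 13.6000]
Drift of clock 0 after op 3: 21.2500 - 17.0000 = 4.2500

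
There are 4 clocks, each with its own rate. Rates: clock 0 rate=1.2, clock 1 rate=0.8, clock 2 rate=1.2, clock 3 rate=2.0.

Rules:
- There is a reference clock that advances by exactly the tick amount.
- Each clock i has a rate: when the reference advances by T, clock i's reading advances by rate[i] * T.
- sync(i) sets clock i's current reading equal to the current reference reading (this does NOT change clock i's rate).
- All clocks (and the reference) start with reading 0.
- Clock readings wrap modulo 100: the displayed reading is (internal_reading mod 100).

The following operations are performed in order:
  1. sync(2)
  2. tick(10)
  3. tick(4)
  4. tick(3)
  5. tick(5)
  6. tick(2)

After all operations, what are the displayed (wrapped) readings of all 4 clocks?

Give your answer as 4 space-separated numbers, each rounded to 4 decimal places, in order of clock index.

After op 1 sync(2): ref=0.0000 raw=[0.0000 0.0000 0.0000 0.0000]
After op 2 tick(10): ref=10.0000 raw=[12.0000 8.0000 12.0000 20.0000]
After op 3 tick(4): ref=14.0000 raw=[16.8000 11.2000 16.8000 28.0000]
After op 4 tick(3): ref=17.0000 raw=[20.4000 13.6000 20.4000 34.0000]
After op 5 tick(5): ref=22.0000 raw=[26.4000 17.6000 26.4000 44.0000]
After op 6 tick(2): ref=24.0000 raw=[28.8000 19.2000 28.8000 48.0000]
Wrap final raw readings (mod 100): 28.8000 mod 100 = 28.8000; 19.2000 mod 100 = 19.2000; 28.8000 mod 100 = 28.8000; 48.0000 mod 100 = 48.0000

Answer: 28.8000 19.2000 28.8000 48.0000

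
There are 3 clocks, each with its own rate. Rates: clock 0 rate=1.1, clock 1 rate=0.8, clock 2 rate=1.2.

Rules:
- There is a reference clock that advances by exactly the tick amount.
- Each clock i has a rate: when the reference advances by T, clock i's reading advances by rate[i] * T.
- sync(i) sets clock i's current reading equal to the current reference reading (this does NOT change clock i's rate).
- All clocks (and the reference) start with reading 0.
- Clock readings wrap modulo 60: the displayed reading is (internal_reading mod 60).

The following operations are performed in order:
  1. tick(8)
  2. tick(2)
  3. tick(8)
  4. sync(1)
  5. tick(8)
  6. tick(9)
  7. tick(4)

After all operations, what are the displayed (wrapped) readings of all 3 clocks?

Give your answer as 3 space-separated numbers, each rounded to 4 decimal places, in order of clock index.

After op 1 tick(8): ref=8.0000 raw=[8.8000 6.4000 9.6000]
After op 2 tick(2): ref=10.0000 raw=[11.0000 8.0000 12.0000]
After op 3 tick(8): ref=18.0000 raw=[19.8000 14.4000 21.6000]
After op 4 sync(1): ref=18.0000 raw=[19.8000 18.0000 21.6000]
After op 5 tick(8): ref=26.0000 raw=[28.6000 24.4000 31.2000]
After op 6 tick(9): ref=35.0000 raw=[38.5000 31.6000 42.0000]
After op 7 tick(4): ref=39.0000 raw=[42.9000 34.8000 46.8000]
Wrap final raw readings (mod 60): 42.9000 mod 60 = 42.9000; 34.8000 mod 60 = 34.8000; 46.8000 mod 60 = 46.8000

Answer: 42.9000 34.8000 46.8000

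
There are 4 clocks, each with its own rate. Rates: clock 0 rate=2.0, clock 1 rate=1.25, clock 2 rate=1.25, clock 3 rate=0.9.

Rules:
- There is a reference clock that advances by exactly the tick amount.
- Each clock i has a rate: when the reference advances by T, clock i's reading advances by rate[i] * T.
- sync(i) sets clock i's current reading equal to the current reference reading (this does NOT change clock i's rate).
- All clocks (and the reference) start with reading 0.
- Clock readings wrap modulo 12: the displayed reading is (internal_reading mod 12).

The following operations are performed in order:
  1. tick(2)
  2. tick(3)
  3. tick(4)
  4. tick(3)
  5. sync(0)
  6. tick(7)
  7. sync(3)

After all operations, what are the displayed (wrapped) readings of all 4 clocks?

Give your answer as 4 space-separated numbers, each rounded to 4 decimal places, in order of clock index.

Answer: 2.0000 11.7500 11.7500 7.0000

Derivation:
After op 1 tick(2): ref=2.0000 raw=[4.0000 2.5000 2.5000 1.8000]
After op 2 tick(3): ref=5.0000 raw=[10.0000 6.2500 6.2500 4.5000]
After op 3 tick(4): ref=9.0000 raw=[18.0000 11.2500 11.2500 8.1000]
After op 4 tick(3): ref=12.0000 raw=[24.0000 15.0000 15.0000 10.8000]
After op 5 sync(0): ref=12.0000 raw=[12.0000 15.0000 15.0000 10.8000]
After op 6 tick(7): ref=19.0000 raw=[26.0000 23.7500 23.7500 17.1000]
After op 7 sync(3): ref=19.0000 raw=[26.0000 23.7500 23.7500 19.0000]
Wrap final raw readings (mod 12): 26.0000 mod 12 = 2.0000; 23.7500 mod 12 = 11.7500; 23.7500 mod 12 = 11.7500; 19.0000 mod 12 = 7.0000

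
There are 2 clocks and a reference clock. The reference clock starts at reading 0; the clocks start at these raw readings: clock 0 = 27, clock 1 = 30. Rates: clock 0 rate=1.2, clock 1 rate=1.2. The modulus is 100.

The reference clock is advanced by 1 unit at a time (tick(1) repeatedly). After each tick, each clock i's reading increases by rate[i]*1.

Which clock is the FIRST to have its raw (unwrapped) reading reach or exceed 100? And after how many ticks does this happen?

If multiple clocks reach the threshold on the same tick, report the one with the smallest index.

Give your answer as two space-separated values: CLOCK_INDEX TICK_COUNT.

Answer: 1 59

Derivation:
clock 0: start=27, rate=1.2, needs 100-27 = 73; ticks = ceil(73/1.2) = ceil(60.8333) = 61; reading at tick 61 = 27 + 1.2*61 = 100.2000
clock 1: start=30, rate=1.2, needs 100-30 = 70; ticks = ceil(70/1.2) = ceil(58.3333) = 59; reading at tick 59 = 30 + 1.2*59 = 100.8000
Minimum tick count = 59; winners = [1]; smallest index = 1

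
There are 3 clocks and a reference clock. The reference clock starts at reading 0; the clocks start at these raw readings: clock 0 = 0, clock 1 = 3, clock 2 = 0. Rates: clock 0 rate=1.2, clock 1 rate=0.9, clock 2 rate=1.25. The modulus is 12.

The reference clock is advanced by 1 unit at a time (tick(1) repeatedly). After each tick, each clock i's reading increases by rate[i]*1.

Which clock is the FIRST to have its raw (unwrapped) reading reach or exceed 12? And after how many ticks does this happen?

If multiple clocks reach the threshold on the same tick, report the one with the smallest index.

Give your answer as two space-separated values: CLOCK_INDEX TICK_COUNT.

Answer: 0 10

Derivation:
clock 0: start=0, rate=1.2, needs 12-0 = 12; ticks = ceil(12/1.2) = ceil(10.0000) = 10; reading at tick 10 = 0 + 1.2*10 = 12.0000
clock 1: start=3, rate=0.9, needs 12-3 = 9; ticks = ceil(9/0.9) = ceil(10.0000) = 10; reading at tick 10 = 3 + 0.9*10 = 12.0000
clock 2: start=0, rate=1.25, needs 12-0 = 12; ticks = ceil(12/1.25) = ceil(9.6000) = 10; reading at tick 10 = 0 + 1.25*10 = 12.5000
Minimum tick count = 10; winners = [0, 1, 2]; smallest index = 0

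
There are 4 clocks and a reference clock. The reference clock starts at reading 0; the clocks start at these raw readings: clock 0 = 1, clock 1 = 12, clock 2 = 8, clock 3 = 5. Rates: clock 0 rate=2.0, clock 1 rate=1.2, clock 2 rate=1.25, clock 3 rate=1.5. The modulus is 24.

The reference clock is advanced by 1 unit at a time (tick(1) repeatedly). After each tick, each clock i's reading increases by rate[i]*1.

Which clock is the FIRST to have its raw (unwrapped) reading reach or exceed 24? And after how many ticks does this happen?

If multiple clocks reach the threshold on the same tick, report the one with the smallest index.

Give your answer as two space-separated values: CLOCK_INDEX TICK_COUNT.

clock 0: start=1, rate=2.0, needs 24-1 = 23; ticks = ceil(23/2.0) = ceil(11.5000) = 12; reading at tick 12 = 1 + 2.0*12 = 25.0000
clock 1: start=12, rate=1.2, needs 24-12 = 12; ticks = ceil(12/1.2) = ceil(10.0000) = 10; reading at tick 10 = 12 + 1.2*10 = 24.0000
clock 2: start=8, rate=1.25, needs 24-8 = 16; ticks = ceil(16/1.25) = ceil(12.8000) = 13; reading at tick 13 = 8 + 1.25*13 = 24.2500
clock 3: start=5, rate=1.5, needs 24-5 = 19; ticks = ceil(19/1.5) = ceil(12.6667) = 13; reading at tick 13 = 5 + 1.5*13 = 24.5000
Minimum tick count = 10; winners = [1]; smallest index = 1

Answer: 1 10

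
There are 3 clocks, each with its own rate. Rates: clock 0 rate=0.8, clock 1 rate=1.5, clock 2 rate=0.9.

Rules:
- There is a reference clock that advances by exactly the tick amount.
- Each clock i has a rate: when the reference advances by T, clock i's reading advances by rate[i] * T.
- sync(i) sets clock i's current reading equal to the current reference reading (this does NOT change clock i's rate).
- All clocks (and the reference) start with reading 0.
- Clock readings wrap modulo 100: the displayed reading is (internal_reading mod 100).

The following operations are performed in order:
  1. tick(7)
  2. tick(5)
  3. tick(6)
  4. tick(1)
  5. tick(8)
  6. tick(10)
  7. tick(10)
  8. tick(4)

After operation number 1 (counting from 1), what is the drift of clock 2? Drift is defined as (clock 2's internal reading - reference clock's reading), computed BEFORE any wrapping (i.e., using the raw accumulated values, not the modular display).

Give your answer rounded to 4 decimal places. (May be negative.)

Answer: -0.7000

Derivation:
After op 1 tick(7): ref=7.0000 raw=[5.6000 10.5000 6.3000]
Drift of clock 2 after op 1: 6.3000 - 7.0000 = -0.7000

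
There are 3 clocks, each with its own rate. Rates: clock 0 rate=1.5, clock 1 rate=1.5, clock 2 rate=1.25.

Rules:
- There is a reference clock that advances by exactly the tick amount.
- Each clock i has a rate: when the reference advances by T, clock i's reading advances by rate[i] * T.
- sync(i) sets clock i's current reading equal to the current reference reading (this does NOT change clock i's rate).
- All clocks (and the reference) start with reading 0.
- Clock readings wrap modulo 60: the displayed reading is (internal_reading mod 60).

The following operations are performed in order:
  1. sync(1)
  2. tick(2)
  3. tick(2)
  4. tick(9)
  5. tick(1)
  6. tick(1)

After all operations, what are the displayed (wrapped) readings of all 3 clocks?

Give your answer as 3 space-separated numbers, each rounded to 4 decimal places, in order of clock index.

After op 1 sync(1): ref=0.0000 raw=[0.0000 0.0000 0.0000]
After op 2 tick(2): ref=2.0000 raw=[3.0000 3.0000 2.5000]
After op 3 tick(2): ref=4.0000 raw=[6.0000 6.0000 5.0000]
After op 4 tick(9): ref=13.0000 raw=[19.5000 19.5000 16.2500]
After op 5 tick(1): ref=14.0000 raw=[21.0000 21.0000 17.5000]
After op 6 tick(1): ref=15.0000 raw=[22.5000 22.5000 18.7500]
Wrap final raw readings (mod 60): 22.5000 mod 60 = 22.5000; 22.5000 mod 60 = 22.5000; 18.7500 mod 60 = 18.7500

Answer: 22.5000 22.5000 18.7500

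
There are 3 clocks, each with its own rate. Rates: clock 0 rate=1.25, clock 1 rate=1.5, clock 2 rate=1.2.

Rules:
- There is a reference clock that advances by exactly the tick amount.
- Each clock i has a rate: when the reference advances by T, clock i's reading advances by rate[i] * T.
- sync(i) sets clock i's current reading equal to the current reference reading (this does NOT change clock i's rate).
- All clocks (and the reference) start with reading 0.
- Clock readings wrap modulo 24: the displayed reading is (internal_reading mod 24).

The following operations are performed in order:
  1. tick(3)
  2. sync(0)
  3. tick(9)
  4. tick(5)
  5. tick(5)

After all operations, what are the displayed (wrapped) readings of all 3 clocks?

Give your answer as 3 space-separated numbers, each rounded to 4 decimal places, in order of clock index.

After op 1 tick(3): ref=3.0000 raw=[3.7500 4.5000 3.6000]
After op 2 sync(0): ref=3.0000 raw=[3.0000 4.5000 3.6000]
After op 3 tick(9): ref=12.0000 raw=[14.2500 18.0000 14.4000]
After op 4 tick(5): ref=17.0000 raw=[20.5000 25.5000 20.4000]
After op 5 tick(5): ref=22.0000 raw=[26.7500 33.0000 26.4000]
Wrap final raw readings (mod 24): 26.7500 mod 24 = 2.7500; 33.0000 mod 24 = 9.0000; 26.4000 mod 24 = 2.4000

Answer: 2.7500 9.0000 2.4000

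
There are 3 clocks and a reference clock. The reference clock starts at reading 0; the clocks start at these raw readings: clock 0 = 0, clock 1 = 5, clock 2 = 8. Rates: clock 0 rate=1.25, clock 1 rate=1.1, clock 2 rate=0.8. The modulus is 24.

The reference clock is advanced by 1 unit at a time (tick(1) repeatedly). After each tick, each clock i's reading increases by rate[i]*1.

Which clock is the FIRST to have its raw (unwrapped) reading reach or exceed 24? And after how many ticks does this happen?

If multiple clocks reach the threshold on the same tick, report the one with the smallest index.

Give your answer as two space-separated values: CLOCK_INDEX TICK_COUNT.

Answer: 1 18

Derivation:
clock 0: start=0, rate=1.25, needs 24-0 = 24; ticks = ceil(24/1.25) = ceil(19.2000) = 20; reading at tick 20 = 0 + 1.25*20 = 25.0000
clock 1: start=5, rate=1.1, needs 24-5 = 19; ticks = ceil(19/1.1) = ceil(17.2727) = 18; reading at tick 18 = 5 + 1.1*18 = 24.8000
clock 2: start=8, rate=0.8, needs 24-8 = 16; ticks = ceil(16/0.8) = ceil(20.0000) = 20; reading at tick 20 = 8 + 0.8*20 = 24.0000
Minimum tick count = 18; winners = [1]; smallest index = 1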